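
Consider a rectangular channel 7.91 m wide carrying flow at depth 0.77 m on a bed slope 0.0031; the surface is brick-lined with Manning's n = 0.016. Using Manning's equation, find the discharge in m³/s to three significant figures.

15.8 m³/s

A = b·y = 7.91 × 0.77 = 6.091 m²
P = b + 2y = 7.91 + 2×0.77 = 9.450 m
R = A/P = 6.091/9.450 = 0.6445 m
Q = (1/n)·A·R^(2/3)·S^(1/2) = (1/0.016) × 6.091 × 0.6445^(2/3) × 0.0031^(1/2) = 15.81 m³/s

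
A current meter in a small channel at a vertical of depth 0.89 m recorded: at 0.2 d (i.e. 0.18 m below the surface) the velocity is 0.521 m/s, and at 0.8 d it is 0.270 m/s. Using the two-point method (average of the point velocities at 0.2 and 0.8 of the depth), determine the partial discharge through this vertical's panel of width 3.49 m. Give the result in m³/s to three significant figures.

v̄ = (0.521 + 0.270) / 2 = 0.3955 m/s
q = v̄ × d × w = 0.3955 × 0.89 × 3.49 = 1.228 m³/s

1.23 m³/s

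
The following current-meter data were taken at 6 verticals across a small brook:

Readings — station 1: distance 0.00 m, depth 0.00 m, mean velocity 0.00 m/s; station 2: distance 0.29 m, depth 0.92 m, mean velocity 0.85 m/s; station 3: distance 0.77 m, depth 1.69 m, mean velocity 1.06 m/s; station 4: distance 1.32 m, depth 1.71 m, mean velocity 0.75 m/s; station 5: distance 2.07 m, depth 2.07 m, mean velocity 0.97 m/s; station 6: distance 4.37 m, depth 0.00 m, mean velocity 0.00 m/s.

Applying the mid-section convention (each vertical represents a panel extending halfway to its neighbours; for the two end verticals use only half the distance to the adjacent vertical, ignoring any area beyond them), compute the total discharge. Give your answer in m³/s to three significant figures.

5.12 m³/s

w_2 = (0.77 − 0.00)/2 = 0.385 m; q_2 = 0.85 × 0.92 × 0.385 = 0.3011 m³/s
w_3 = (1.32 − 0.29)/2 = 0.515 m; q_3 = 1.06 × 1.69 × 0.515 = 0.9226 m³/s
w_4 = (2.07 − 0.77)/2 = 0.65 m; q_4 = 0.75 × 1.71 × 0.65 = 0.8336 m³/s
w_5 = (4.37 − 1.32)/2 = 1.525 m; q_5 = 0.97 × 2.07 × 1.525 = 3.062 m³/s
Stations 1, 6 contribute zero (depth or velocity is 0).
Q = Σ qᵢ = 5.119 m³/s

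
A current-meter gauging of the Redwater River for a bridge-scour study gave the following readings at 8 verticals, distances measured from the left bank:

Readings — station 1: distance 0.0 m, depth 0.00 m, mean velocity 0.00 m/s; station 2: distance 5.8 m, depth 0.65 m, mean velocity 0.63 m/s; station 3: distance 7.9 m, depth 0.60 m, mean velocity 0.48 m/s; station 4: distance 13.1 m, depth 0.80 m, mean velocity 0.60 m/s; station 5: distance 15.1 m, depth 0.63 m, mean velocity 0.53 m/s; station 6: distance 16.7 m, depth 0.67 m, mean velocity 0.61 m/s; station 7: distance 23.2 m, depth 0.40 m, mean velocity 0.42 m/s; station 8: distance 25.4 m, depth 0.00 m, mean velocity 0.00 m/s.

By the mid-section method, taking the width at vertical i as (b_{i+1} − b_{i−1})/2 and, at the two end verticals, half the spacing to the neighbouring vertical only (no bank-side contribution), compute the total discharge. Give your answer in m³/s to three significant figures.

7.38 m³/s

w_2 = (7.9 − 0.0)/2 = 3.95 m; q_2 = 0.63 × 0.65 × 3.95 = 1.618 m³/s
w_3 = (13.1 − 5.8)/2 = 3.65 m; q_3 = 0.48 × 0.60 × 3.65 = 1.051 m³/s
w_4 = (15.1 − 7.9)/2 = 3.6 m; q_4 = 0.60 × 0.80 × 3.6 = 1.728 m³/s
w_5 = (16.7 − 13.1)/2 = 1.8 m; q_5 = 0.53 × 0.63 × 1.8 = 0.6010 m³/s
w_6 = (23.2 − 15.1)/2 = 4.05 m; q_6 = 0.61 × 0.67 × 4.05 = 1.655 m³/s
w_7 = (25.4 − 16.7)/2 = 4.35 m; q_7 = 0.42 × 0.40 × 4.35 = 0.7308 m³/s
Stations 1, 8 contribute zero (depth or velocity is 0).
Q = Σ qᵢ = 7.384 m³/s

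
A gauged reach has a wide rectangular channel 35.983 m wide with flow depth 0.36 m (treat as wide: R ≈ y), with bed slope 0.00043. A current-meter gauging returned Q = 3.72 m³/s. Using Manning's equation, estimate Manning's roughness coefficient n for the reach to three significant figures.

0.0365

A = b·y = 35.983 × 0.36 = 12.95 m²
Wide channel: R ≈ y = 0.36 m
n = (1/Q)·A·R^(2/3)·S^(1/2) = (1/3.72) × 12.95 × 0.5061 × 0.02074 = 0.03654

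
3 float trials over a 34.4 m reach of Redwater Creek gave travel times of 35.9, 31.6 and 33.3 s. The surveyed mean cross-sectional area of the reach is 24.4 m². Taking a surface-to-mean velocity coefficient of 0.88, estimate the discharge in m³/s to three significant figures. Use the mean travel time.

22.0 m³/s

t̄ = (35.9 + 31.6 + 33.3) / 3 = 33.6 s
v_surface = L / t̄ = 34.4 / 33.6 = 1.024 m/s
v_mean = 0.88 × 1.024 = 0.9010 m/s
Q = A × v_mean = 24.4 × 0.9010 = 21.98 m³/s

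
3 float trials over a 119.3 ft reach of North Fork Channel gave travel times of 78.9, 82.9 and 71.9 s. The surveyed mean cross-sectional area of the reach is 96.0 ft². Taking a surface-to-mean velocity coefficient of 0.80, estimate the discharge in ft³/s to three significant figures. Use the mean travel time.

118 ft³/s

t̄ = (78.9 + 82.9 + 71.9) / 3 = 77.9 s
v_surface = L / t̄ = 119.3 / 77.9 = 1.531 ft/s
v_mean = 0.80 × 1.531 = 1.225 ft/s
Q = A × v_mean = 96.0 × 1.225 = 117.6 ft³/s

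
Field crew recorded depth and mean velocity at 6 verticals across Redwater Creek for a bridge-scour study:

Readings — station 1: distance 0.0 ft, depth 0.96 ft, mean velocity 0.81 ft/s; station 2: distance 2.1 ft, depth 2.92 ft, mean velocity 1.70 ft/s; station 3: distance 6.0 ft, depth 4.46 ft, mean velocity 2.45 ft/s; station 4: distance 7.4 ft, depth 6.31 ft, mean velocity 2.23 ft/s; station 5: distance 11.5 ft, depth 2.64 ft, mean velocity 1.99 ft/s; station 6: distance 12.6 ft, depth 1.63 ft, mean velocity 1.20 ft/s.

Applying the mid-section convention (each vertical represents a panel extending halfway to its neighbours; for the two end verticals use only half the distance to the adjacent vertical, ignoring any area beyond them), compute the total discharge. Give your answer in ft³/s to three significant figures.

w_1 = (2.1 − 0.0)/2 = 1.05 ft; q_1 = 0.81 × 0.96 × 1.05 = 0.8165 ft³/s
w_2 = (6.0 − 0.0)/2 = 3 ft; q_2 = 1.70 × 2.92 × 3 = 14.89 ft³/s
w_3 = (7.4 − 2.1)/2 = 2.65 ft; q_3 = 2.45 × 4.46 × 2.65 = 28.96 ft³/s
w_4 = (11.5 − 6.0)/2 = 2.75 ft; q_4 = 2.23 × 6.31 × 2.75 = 38.70 ft³/s
w_5 = (12.6 − 7.4)/2 = 2.6 ft; q_5 = 1.99 × 2.64 × 2.6 = 13.66 ft³/s
w_6 = (12.6 − 11.5)/2 = 0.55 ft; q_6 = 1.20 × 1.63 × 0.55 = 1.076 ft³/s
Q = Σ qᵢ = 98.10 ft³/s

98.1 ft³/s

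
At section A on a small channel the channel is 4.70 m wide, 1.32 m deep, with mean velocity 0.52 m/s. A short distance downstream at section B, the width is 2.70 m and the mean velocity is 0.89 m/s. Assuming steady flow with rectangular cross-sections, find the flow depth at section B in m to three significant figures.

Q = A₁V₁ = (4.70×1.32) × 0.52 = 3.226 m³/s
d₂ = Q/(b₂ V₂) = 3.226/(2.70×0.89) = 1.343 m

1.34 m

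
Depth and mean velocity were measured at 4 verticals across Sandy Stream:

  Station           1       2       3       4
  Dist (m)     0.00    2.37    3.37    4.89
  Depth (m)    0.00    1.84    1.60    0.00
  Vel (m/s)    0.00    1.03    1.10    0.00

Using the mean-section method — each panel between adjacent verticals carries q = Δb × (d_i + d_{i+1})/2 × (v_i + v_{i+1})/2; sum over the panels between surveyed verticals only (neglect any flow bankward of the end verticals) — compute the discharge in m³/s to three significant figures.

3.62 m³/s

Panel 1-2: Δb = 2.37 m, d̄ = (0.00+1.84)/2 = 0.92, v̄ = (0.00+1.03)/2 = 0.515 → q = 2.37×0.92×0.515 = 1.123 m³/s
Panel 2-3: Δb = 1 m, d̄ = (1.84+1.60)/2 = 1.72, v̄ = (1.03+1.10)/2 = 1.065 → q = 1×1.72×1.065 = 1.832 m³/s
Panel 3-4: Δb = 1.52 m, d̄ = (1.60+0.00)/2 = 0.8, v̄ = (1.10+0.00)/2 = 0.55 → q = 1.52×0.8×0.55 = 0.6688 m³/s
Q = Σ q = 3.624 m³/s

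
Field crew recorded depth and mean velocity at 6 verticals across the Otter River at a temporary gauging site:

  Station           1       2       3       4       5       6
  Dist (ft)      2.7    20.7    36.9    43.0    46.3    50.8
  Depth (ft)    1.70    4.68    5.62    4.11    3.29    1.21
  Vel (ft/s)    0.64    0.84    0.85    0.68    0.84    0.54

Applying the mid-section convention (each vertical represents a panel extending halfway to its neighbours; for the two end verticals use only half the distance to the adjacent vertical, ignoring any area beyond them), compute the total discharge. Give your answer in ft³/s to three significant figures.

w_1 = (20.7 − 2.7)/2 = 9 ft; q_1 = 0.64 × 1.70 × 9 = 9.792 ft³/s
w_2 = (36.9 − 2.7)/2 = 17.1 ft; q_2 = 0.84 × 4.68 × 17.1 = 67.22 ft³/s
w_3 = (43.0 − 20.7)/2 = 11.15 ft; q_3 = 0.85 × 5.62 × 11.15 = 53.26 ft³/s
w_4 = (46.3 − 36.9)/2 = 4.7 ft; q_4 = 0.68 × 4.11 × 4.7 = 13.14 ft³/s
w_5 = (50.8 − 43.0)/2 = 3.9 ft; q_5 = 0.84 × 3.29 × 3.9 = 10.78 ft³/s
w_6 = (50.8 − 46.3)/2 = 2.25 ft; q_6 = 0.54 × 1.21 × 2.25 = 1.470 ft³/s
Q = Σ qᵢ = 155.7 ft³/s

156 ft³/s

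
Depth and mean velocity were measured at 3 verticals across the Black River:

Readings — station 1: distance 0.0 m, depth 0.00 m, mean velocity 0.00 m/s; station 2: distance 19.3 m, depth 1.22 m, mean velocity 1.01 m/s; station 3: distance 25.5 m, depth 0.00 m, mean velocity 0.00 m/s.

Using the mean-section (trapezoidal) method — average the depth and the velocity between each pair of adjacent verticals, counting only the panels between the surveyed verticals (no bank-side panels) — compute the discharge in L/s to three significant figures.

7860 L/s

Panel 1-2: Δb = 19.3 m, d̄ = (0.00+1.22)/2 = 0.61, v̄ = (0.00+1.01)/2 = 0.505 → q = 19.3×0.61×0.505 = 5.945 m³/s
Panel 2-3: Δb = 6.2 m, d̄ = (1.22+0.00)/2 = 0.61, v̄ = (1.01+0.00)/2 = 0.505 → q = 6.2×0.61×0.505 = 1.910 m³/s
Q = Σ q = 7.855 m³/s
= 7.855 × 1000 = 7855 L/s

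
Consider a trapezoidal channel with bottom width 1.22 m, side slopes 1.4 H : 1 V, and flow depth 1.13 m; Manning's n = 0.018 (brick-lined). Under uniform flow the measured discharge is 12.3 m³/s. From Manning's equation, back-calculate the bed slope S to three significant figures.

0.00925

A = (b + z·y)·y = (1.22 + 1.4×1.13)×1.13 = 3.166 m²
P = b + 2y√(1+z²) = 1.22 + 2×1.13×√(1+1.4²) = 5.108 m
R = A/P = 3.166/5.108 = 0.6198 m
S = (Q·n / (1·A·R^(2/3)))² = (12.3×0.018 / (1×3.166×0.7270))² = 0.009252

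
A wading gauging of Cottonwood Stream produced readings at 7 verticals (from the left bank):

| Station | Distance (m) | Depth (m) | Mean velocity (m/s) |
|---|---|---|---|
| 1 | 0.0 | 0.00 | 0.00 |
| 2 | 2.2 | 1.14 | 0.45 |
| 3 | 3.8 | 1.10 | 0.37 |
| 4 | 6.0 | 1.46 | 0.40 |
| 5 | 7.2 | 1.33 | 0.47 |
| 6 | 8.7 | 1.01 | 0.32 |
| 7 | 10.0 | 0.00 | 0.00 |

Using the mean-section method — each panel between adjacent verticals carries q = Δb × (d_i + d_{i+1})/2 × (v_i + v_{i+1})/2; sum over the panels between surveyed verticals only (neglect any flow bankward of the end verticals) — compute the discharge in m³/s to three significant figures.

3.63 m³/s

Panel 1-2: Δb = 2.2 m, d̄ = (0.00+1.14)/2 = 0.57, v̄ = (0.00+0.45)/2 = 0.225 → q = 2.2×0.57×0.225 = 0.2822 m³/s
Panel 2-3: Δb = 1.6 m, d̄ = (1.14+1.10)/2 = 1.12, v̄ = (0.45+0.37)/2 = 0.41 → q = 1.6×1.12×0.41 = 0.7347 m³/s
Panel 3-4: Δb = 2.2 m, d̄ = (1.10+1.46)/2 = 1.28, v̄ = (0.37+0.40)/2 = 0.385 → q = 2.2×1.28×0.385 = 1.084 m³/s
Panel 4-5: Δb = 1.2 m, d̄ = (1.46+1.33)/2 = 1.395, v̄ = (0.40+0.47)/2 = 0.435 → q = 1.2×1.395×0.435 = 0.7282 m³/s
Panel 5-6: Δb = 1.5 m, d̄ = (1.33+1.01)/2 = 1.17, v̄ = (0.47+0.32)/2 = 0.395 → q = 1.5×1.17×0.395 = 0.6932 m³/s
Panel 6-7: Δb = 1.3 m, d̄ = (1.01+0.00)/2 = 0.505, v̄ = (0.32+0.00)/2 = 0.16 → q = 1.3×0.505×0.16 = 0.1050 m³/s
Q = Σ q = 3.627 m³/s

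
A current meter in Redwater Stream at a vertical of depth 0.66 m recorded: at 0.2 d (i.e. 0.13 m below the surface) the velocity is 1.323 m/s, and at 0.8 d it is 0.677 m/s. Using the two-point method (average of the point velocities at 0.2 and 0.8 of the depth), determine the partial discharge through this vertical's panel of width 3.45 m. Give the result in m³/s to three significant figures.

2.28 m³/s

v̄ = (1.323 + 0.677) / 2 = 1.000 m/s
q = v̄ × d × w = 1.000 × 0.66 × 3.45 = 2.277 m³/s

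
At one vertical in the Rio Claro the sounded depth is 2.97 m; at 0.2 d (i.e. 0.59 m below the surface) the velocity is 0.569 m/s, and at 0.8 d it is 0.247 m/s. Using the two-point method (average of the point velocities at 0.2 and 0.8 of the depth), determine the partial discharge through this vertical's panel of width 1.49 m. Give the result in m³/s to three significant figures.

v̄ = (0.569 + 0.247) / 2 = 0.4080 m/s
q = v̄ × d × w = 0.4080 × 2.97 × 1.49 = 1.806 m³/s

1.81 m³/s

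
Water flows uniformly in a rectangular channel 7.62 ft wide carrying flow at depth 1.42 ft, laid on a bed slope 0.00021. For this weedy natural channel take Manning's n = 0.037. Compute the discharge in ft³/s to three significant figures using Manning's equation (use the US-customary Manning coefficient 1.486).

A = b·y = 7.62 × 1.42 = 10.82 ft²
P = b + 2y = 7.62 + 2×1.42 = 10.46 ft
R = A/P = 10.82/10.46 = 1.034 ft
Q = (1.486/n)·A·R^(2/3)·S^(1/2) = (1.486/0.037) × 10.82 × 1.034^(2/3) × 0.00021^(1/2) = 6.441 ft³/s

6.44 ft³/s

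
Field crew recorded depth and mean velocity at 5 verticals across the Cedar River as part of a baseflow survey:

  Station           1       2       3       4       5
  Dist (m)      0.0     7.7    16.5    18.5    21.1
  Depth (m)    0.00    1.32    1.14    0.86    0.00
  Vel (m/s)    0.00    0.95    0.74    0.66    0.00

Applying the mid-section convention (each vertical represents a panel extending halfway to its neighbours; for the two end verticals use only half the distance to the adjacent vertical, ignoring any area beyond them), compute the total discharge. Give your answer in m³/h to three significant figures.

w_2 = (16.5 − 0.0)/2 = 8.25 m; q_2 = 0.95 × 1.32 × 8.25 = 10.35 m³/s
w_3 = (18.5 − 7.7)/2 = 5.4 m; q_3 = 0.74 × 1.14 × 5.4 = 4.555 m³/s
w_4 = (21.1 − 16.5)/2 = 2.3 m; q_4 = 0.66 × 0.86 × 2.3 = 1.305 m³/s
Stations 1, 5 contribute zero (depth or velocity is 0).
Q = Σ qᵢ = 16.21 m³/s
= 16.21 × 3600 = 58340 m³/h

58300 m³/h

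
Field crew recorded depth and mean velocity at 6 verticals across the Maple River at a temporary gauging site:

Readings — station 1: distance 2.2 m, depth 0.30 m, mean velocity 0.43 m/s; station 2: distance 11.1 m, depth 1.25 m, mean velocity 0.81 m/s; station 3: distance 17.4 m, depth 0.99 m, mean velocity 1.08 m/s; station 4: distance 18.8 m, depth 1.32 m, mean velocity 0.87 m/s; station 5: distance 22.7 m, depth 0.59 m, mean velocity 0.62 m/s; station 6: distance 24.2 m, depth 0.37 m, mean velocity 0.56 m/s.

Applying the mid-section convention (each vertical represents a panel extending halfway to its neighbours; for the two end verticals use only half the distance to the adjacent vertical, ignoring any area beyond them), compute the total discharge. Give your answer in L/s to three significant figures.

16600 L/s

w_1 = (11.1 − 2.2)/2 = 4.45 m; q_1 = 0.43 × 0.30 × 4.45 = 0.5741 m³/s
w_2 = (17.4 − 2.2)/2 = 7.6 m; q_2 = 0.81 × 1.25 × 7.6 = 7.695 m³/s
w_3 = (18.8 − 11.1)/2 = 3.85 m; q_3 = 1.08 × 0.99 × 3.85 = 4.116 m³/s
w_4 = (22.7 − 17.4)/2 = 2.65 m; q_4 = 0.87 × 1.32 × 2.65 = 3.043 m³/s
w_5 = (24.2 − 18.8)/2 = 2.7 m; q_5 = 0.62 × 0.59 × 2.7 = 0.9877 m³/s
w_6 = (24.2 − 22.7)/2 = 0.75 m; q_6 = 0.56 × 0.37 × 0.75 = 0.1554 m³/s
Q = Σ qᵢ = 16.57 m³/s
= 16.57 × 1000 = 16570 L/s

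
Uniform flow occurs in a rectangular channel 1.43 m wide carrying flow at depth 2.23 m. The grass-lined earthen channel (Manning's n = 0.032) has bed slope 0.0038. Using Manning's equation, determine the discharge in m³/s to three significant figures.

4.08 m³/s

A = b·y = 1.43 × 2.23 = 3.189 m²
P = b + 2y = 1.43 + 2×2.23 = 5.890 m
R = A/P = 3.189/5.890 = 0.5414 m
Q = (1/n)·A·R^(2/3)·S^(1/2) = (1/0.032) × 3.189 × 0.5414^(2/3) × 0.0038^(1/2) = 4.081 m³/s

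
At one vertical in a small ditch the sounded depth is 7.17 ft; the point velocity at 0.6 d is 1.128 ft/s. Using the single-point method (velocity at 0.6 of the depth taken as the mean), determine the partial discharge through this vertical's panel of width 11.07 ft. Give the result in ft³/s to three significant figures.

v̄ = v₀.₆ = 1.128 ft/s
q = v̄ × d × w = 1.128 × 7.17 × 11.07 = 89.53 ft³/s

89.5 ft³/s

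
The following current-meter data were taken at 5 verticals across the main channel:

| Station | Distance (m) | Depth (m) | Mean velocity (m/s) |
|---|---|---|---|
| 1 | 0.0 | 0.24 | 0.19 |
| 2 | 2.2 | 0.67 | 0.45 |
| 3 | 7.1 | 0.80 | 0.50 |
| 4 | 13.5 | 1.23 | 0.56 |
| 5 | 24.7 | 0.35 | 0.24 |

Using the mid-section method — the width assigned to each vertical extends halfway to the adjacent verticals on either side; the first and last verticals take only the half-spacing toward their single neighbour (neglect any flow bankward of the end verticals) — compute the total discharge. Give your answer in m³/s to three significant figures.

9.91 m³/s

w_1 = (2.2 − 0.0)/2 = 1.1 m; q_1 = 0.19 × 0.24 × 1.1 = 0.05016 m³/s
w_2 = (7.1 − 0.0)/2 = 3.55 m; q_2 = 0.45 × 0.67 × 3.55 = 1.070 m³/s
w_3 = (13.5 − 2.2)/2 = 5.65 m; q_3 = 0.50 × 0.80 × 5.65 = 2.260 m³/s
w_4 = (24.7 − 7.1)/2 = 8.8 m; q_4 = 0.56 × 1.23 × 8.8 = 6.061 m³/s
w_5 = (24.7 − 13.5)/2 = 5.6 m; q_5 = 0.24 × 0.35 × 5.6 = 0.4704 m³/s
Q = Σ qᵢ = 9.912 m³/s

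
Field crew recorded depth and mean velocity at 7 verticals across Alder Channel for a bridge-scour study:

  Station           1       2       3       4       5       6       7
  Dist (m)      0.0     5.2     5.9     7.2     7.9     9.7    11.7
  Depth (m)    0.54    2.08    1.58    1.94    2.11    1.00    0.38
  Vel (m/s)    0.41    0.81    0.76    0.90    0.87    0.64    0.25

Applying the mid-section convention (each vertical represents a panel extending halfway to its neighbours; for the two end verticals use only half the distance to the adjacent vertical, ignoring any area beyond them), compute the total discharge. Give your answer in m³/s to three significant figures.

w_1 = (5.2 − 0.0)/2 = 2.6 m; q_1 = 0.41 × 0.54 × 2.6 = 0.5756 m³/s
w_2 = (5.9 − 0.0)/2 = 2.95 m; q_2 = 0.81 × 2.08 × 2.95 = 4.970 m³/s
w_3 = (7.2 − 5.2)/2 = 1 m; q_3 = 0.76 × 1.58 × 1 = 1.201 m³/s
w_4 = (7.9 − 5.9)/2 = 1 m; q_4 = 0.90 × 1.94 × 1 = 1.746 m³/s
w_5 = (9.7 − 7.2)/2 = 1.25 m; q_5 = 0.87 × 2.11 × 1.25 = 2.295 m³/s
w_6 = (11.7 − 7.9)/2 = 1.9 m; q_6 = 0.64 × 1.00 × 1.9 = 1.216 m³/s
w_7 = (11.7 − 9.7)/2 = 1 m; q_7 = 0.25 × 0.38 × 1 = 0.09500 m³/s
Q = Σ qᵢ = 12.10 m³/s

12.1 m³/s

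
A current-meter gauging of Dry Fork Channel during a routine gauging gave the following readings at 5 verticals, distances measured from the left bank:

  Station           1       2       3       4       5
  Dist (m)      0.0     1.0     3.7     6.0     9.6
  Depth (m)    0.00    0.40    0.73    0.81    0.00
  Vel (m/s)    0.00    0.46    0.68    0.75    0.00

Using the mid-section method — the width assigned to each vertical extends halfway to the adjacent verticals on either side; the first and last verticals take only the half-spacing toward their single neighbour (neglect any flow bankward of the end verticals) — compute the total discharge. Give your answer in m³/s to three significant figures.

w_2 = (3.7 − 0.0)/2 = 1.85 m; q_2 = 0.46 × 0.40 × 1.85 = 0.3404 m³/s
w_3 = (6.0 − 1.0)/2 = 2.5 m; q_3 = 0.68 × 0.73 × 2.5 = 1.241 m³/s
w_4 = (9.6 − 3.7)/2 = 2.95 m; q_4 = 0.75 × 0.81 × 2.95 = 1.792 m³/s
Stations 1, 5 contribute zero (depth or velocity is 0).
Q = Σ qᵢ = 3.374 m³/s

3.37 m³/s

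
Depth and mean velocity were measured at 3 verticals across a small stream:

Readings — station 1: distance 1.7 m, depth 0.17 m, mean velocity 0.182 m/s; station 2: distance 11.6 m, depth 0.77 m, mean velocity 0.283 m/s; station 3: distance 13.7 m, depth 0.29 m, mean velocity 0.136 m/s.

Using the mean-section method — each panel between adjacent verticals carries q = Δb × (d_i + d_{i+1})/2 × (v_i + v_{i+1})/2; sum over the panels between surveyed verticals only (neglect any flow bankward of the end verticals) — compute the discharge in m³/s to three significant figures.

1.31 m³/s

Panel 1-2: Δb = 9.9 m, d̄ = (0.17+0.77)/2 = 0.47, v̄ = (0.182+0.283)/2 = 0.2325 → q = 9.9×0.47×0.2325 = 1.082 m³/s
Panel 2-3: Δb = 2.1 m, d̄ = (0.77+0.29)/2 = 0.53, v̄ = (0.283+0.136)/2 = 0.2095 → q = 2.1×0.53×0.2095 = 0.2332 m³/s
Q = Σ q = 1.315 m³/s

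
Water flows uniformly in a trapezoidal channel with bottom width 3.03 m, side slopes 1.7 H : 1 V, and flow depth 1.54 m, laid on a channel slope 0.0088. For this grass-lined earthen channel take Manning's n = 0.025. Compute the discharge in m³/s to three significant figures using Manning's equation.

A = (b + z·y)·y = (3.03 + 1.7×1.54)×1.54 = 8.698 m²
P = b + 2y√(1+z²) = 3.03 + 2×1.54×√(1+1.7²) = 9.105 m
R = A/P = 8.698/9.105 = 0.9553 m
Q = (1/n)·A·R^(2/3)·S^(1/2) = (1/0.025) × 8.698 × 0.9553^(2/3) × 0.0088^(1/2) = 31.66 m³/s

31.7 m³/s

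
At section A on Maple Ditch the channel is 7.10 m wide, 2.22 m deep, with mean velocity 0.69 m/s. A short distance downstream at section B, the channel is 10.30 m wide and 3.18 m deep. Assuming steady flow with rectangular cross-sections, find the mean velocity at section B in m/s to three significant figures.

0.332 m/s

Q = A₁V₁ = (7.10×2.22) × 0.69 = 10.88 m³/s
A₂ = 10.30 × 3.18 = 32.75 m²
V₂ = Q/A₂ = 10.88/32.75 = 0.3320 m/s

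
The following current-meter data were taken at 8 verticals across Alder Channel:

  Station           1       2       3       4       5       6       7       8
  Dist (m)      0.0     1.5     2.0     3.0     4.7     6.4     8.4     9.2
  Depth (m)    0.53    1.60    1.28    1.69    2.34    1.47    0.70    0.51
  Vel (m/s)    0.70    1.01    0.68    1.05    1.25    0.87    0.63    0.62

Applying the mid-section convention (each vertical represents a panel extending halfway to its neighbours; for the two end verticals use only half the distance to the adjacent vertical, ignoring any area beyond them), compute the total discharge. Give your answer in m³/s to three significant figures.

w_1 = (1.5 − 0.0)/2 = 0.75 m; q_1 = 0.70 × 0.53 × 0.75 = 0.2783 m³/s
w_2 = (2.0 − 0.0)/2 = 1 m; q_2 = 1.01 × 1.60 × 1 = 1.616 m³/s
w_3 = (3.0 − 1.5)/2 = 0.75 m; q_3 = 0.68 × 1.28 × 0.75 = 0.6528 m³/s
w_4 = (4.7 − 2.0)/2 = 1.35 m; q_4 = 1.05 × 1.69 × 1.35 = 2.396 m³/s
w_5 = (6.4 − 3.0)/2 = 1.7 m; q_5 = 1.25 × 2.34 × 1.7 = 4.973 m³/s
w_6 = (8.4 − 4.7)/2 = 1.85 m; q_6 = 0.87 × 1.47 × 1.85 = 2.366 m³/s
w_7 = (9.2 − 6.4)/2 = 1.4 m; q_7 = 0.63 × 0.70 × 1.4 = 0.6174 m³/s
w_8 = (9.2 − 8.4)/2 = 0.4 m; q_8 = 0.62 × 0.51 × 0.4 = 0.1265 m³/s
Q = Σ qᵢ = 13.02 m³/s

13.0 m³/s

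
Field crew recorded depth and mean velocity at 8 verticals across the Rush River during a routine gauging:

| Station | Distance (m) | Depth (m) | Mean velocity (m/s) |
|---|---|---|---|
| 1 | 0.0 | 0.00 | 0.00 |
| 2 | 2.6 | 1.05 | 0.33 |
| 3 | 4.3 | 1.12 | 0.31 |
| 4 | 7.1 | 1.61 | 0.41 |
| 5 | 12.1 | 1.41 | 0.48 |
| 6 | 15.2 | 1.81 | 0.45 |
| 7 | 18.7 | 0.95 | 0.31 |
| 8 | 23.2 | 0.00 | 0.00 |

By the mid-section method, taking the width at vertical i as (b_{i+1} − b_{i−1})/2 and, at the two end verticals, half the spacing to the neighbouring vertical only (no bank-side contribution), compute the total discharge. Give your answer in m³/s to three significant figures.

w_2 = (4.3 − 0.0)/2 = 2.15 m; q_2 = 0.33 × 1.05 × 2.15 = 0.7450 m³/s
w_3 = (7.1 − 2.6)/2 = 2.25 m; q_3 = 0.31 × 1.12 × 2.25 = 0.7812 m³/s
w_4 = (12.1 − 4.3)/2 = 3.9 m; q_4 = 0.41 × 1.61 × 3.9 = 2.574 m³/s
w_5 = (15.2 − 7.1)/2 = 4.05 m; q_5 = 0.48 × 1.41 × 4.05 = 2.741 m³/s
w_6 = (18.7 − 12.1)/2 = 3.3 m; q_6 = 0.45 × 1.81 × 3.3 = 2.688 m³/s
w_7 = (23.2 − 15.2)/2 = 4 m; q_7 = 0.31 × 0.95 × 4 = 1.178 m³/s
Stations 1, 8 contribute zero (depth or velocity is 0).
Q = Σ qᵢ = 10.71 m³/s

10.7 m³/s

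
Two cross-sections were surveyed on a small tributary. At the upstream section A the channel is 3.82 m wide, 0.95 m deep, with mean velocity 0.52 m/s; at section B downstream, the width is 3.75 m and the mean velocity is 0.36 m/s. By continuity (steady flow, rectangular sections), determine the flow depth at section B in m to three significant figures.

1.40 m

Q = A₁V₁ = (3.82×0.95) × 0.52 = 1.887 m³/s
d₂ = Q/(b₂ V₂) = 1.887/(3.75×0.36) = 1.398 m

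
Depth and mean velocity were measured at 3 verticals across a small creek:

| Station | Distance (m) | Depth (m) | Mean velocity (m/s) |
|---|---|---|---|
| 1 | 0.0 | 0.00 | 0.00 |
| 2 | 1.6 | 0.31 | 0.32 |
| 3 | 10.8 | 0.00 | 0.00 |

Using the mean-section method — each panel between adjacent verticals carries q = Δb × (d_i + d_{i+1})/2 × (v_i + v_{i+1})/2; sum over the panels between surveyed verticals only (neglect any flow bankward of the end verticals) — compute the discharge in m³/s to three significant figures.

Panel 1-2: Δb = 1.6 m, d̄ = (0.00+0.31)/2 = 0.155, v̄ = (0.00+0.32)/2 = 0.16 → q = 1.6×0.155×0.16 = 0.03968 m³/s
Panel 2-3: Δb = 9.2 m, d̄ = (0.31+0.00)/2 = 0.155, v̄ = (0.32+0.00)/2 = 0.16 → q = 9.2×0.155×0.16 = 0.2282 m³/s
Q = Σ q = 0.2678 m³/s

0.268 m³/s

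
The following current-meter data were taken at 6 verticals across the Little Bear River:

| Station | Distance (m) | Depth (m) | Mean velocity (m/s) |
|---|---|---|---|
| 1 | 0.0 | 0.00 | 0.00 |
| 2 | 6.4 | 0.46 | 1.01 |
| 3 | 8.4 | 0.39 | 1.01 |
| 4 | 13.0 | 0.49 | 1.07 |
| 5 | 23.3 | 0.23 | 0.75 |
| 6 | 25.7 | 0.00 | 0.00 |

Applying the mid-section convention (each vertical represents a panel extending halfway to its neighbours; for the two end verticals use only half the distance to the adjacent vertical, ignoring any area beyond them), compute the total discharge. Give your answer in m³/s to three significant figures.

w_2 = (8.4 − 0.0)/2 = 4.2 m; q_2 = 1.01 × 0.46 × 4.2 = 1.951 m³/s
w_3 = (13.0 − 6.4)/2 = 3.3 m; q_3 = 1.01 × 0.39 × 3.3 = 1.300 m³/s
w_4 = (23.3 − 8.4)/2 = 7.45 m; q_4 = 1.07 × 0.49 × 7.45 = 3.906 m³/s
w_5 = (25.7 − 13.0)/2 = 6.35 m; q_5 = 0.75 × 0.23 × 6.35 = 1.095 m³/s
Stations 1, 6 contribute zero (depth or velocity is 0).
Q = Σ qᵢ = 8.253 m³/s

8.25 m³/s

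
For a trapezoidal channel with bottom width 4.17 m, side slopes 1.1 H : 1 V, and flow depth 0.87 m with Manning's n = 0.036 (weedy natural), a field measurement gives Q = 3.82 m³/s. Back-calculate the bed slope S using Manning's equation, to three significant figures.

0.00165

A = (b + z·y)·y = (4.17 + 1.1×0.87)×0.87 = 4.460 m²
P = b + 2y√(1+z²) = 4.17 + 2×0.87×√(1+1.1²) = 6.757 m
R = A/P = 4.460/6.757 = 0.6602 m
S = (Q·n / (1·A·R^(2/3)))² = (3.82×0.036 / (1×4.460×0.7582))² = 0.001654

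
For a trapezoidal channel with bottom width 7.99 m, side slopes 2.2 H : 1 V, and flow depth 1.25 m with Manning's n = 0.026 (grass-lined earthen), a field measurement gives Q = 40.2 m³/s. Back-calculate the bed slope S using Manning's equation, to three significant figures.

0.00643

A = (b + z·y)·y = (7.99 + 2.2×1.25)×1.25 = 13.43 m²
P = b + 2y√(1+z²) = 7.99 + 2×1.25×√(1+2.2²) = 14.03 m
R = A/P = 13.43/14.03 = 0.9568 m
S = (Q·n / (1·A·R^(2/3)))² = (40.2×0.026 / (1×13.43×0.9710))² = 0.006429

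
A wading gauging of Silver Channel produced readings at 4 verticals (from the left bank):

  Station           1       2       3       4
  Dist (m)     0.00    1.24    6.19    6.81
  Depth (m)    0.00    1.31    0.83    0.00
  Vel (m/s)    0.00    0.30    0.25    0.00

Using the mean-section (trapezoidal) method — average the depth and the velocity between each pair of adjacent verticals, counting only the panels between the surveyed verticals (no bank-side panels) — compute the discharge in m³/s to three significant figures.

1.61 m³/s

Panel 1-2: Δb = 1.24 m, d̄ = (0.00+1.31)/2 = 0.655, v̄ = (0.00+0.30)/2 = 0.15 → q = 1.24×0.655×0.15 = 0.1218 m³/s
Panel 2-3: Δb = 4.95 m, d̄ = (1.31+0.83)/2 = 1.07, v̄ = (0.30+0.25)/2 = 0.275 → q = 4.95×1.07×0.275 = 1.457 m³/s
Panel 3-4: Δb = 0.62 m, d̄ = (0.83+0.00)/2 = 0.415, v̄ = (0.25+0.00)/2 = 0.125 → q = 0.62×0.415×0.125 = 0.03216 m³/s
Q = Σ q = 1.611 m³/s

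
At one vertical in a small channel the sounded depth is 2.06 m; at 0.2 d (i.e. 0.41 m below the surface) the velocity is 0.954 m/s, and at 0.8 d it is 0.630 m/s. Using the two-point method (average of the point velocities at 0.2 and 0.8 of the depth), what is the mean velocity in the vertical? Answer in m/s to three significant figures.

0.792 m/s

v̄ = (0.954 + 0.630) / 2 = 0.7920 m/s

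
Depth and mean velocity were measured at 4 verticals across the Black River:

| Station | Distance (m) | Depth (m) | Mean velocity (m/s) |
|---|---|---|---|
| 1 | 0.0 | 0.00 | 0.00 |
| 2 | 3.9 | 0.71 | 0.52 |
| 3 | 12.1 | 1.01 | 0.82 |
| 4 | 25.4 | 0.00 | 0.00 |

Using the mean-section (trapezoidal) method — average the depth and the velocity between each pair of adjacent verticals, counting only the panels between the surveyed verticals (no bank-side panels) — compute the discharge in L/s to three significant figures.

7840 L/s

Panel 1-2: Δb = 3.9 m, d̄ = (0.00+0.71)/2 = 0.355, v̄ = (0.00+0.52)/2 = 0.26 → q = 3.9×0.355×0.26 = 0.3600 m³/s
Panel 2-3: Δb = 8.2 m, d̄ = (0.71+1.01)/2 = 0.86, v̄ = (0.52+0.82)/2 = 0.67 → q = 8.2×0.86×0.67 = 4.725 m³/s
Panel 3-4: Δb = 13.3 m, d̄ = (1.01+0.00)/2 = 0.505, v̄ = (0.82+0.00)/2 = 0.41 → q = 13.3×0.505×0.41 = 2.754 m³/s
Q = Σ q = 7.839 m³/s
= 7.839 × 1000 = 7839 L/s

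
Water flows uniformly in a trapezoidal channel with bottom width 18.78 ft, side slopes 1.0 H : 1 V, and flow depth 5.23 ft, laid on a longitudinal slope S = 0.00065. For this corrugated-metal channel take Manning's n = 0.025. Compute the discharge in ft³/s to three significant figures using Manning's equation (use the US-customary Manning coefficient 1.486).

A = (b + z·y)·y = (18.78 + 1.0×5.23)×5.23 = 125.6 ft²
P = b + 2y√(1+z²) = 18.78 + 2×5.23×√(1+1.0²) = 33.57 ft
R = A/P = 125.6/33.57 = 3.740 ft
Q = (1.486/n)·A·R^(2/3)·S^(1/2) = (1.486/0.025) × 125.6 × 3.740^(2/3) × 0.00065^(1/2) = 458.5 ft³/s

459 ft³/s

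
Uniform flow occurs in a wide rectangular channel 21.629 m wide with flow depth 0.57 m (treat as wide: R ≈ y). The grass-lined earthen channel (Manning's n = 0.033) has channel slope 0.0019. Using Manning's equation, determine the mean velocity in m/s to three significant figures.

A = b·y = 21.629 × 0.57 = 12.33 m²
Wide channel: R ≈ y = 0.57 m
Q = (1/n)·A·R^(2/3)·S^(1/2) = (1/0.033) × 12.33 × 0.5700^(2/3) × 0.0019^(1/2) = 11.19 m³/s
V = Q/A = 11.19/12.33 = 0.9081 m/s

0.908 m/s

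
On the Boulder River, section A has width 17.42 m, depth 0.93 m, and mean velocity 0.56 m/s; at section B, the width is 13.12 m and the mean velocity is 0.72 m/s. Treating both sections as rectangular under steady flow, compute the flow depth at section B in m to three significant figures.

0.960 m

Q = A₁V₁ = (17.42×0.93) × 0.56 = 9.072 m³/s
d₂ = Q/(b₂ V₂) = 9.072/(13.12×0.72) = 0.9604 m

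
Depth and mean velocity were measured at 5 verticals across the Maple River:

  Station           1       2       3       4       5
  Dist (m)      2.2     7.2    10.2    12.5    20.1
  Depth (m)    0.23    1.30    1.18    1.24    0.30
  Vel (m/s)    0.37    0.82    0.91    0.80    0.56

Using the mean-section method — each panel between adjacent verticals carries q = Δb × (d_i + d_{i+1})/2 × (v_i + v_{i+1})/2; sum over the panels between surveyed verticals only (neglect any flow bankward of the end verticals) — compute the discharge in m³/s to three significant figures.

Panel 1-2: Δb = 5 m, d̄ = (0.23+1.30)/2 = 0.765, v̄ = (0.37+0.82)/2 = 0.595 → q = 5×0.765×0.595 = 2.276 m³/s
Panel 2-3: Δb = 3 m, d̄ = (1.30+1.18)/2 = 1.24, v̄ = (0.82+0.91)/2 = 0.865 → q = 3×1.24×0.865 = 3.218 m³/s
Panel 3-4: Δb = 2.3 m, d̄ = (1.18+1.24)/2 = 1.21, v̄ = (0.91+0.80)/2 = 0.855 → q = 2.3×1.21×0.855 = 2.379 m³/s
Panel 4-5: Δb = 7.6 m, d̄ = (1.24+0.30)/2 = 0.77, v̄ = (0.80+0.56)/2 = 0.68 → q = 7.6×0.77×0.68 = 3.979 m³/s
Q = Σ q = 11.85 m³/s

11.9 m³/s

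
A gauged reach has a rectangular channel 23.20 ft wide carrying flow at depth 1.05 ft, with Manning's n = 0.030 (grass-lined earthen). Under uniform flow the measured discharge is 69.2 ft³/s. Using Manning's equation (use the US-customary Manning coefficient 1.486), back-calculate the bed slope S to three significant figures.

0.00346

A = b·y = 23.20 × 1.05 = 24.36 ft²
P = b + 2y = 23.20 + 2×1.05 = 25.30 ft
R = A/P = 24.36/25.30 = 0.9628 ft
S = (Q·n / (1.486·A·R^(2/3)))² = (69.2×0.030 / (1.486×24.36×0.9751))² = 0.003459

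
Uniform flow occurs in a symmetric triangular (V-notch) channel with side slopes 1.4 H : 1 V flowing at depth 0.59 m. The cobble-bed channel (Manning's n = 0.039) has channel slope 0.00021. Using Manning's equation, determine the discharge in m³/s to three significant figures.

A = z·y² = 1.4×0.59² = 0.4873 m²
P = 2y√(1+z²) = 2×0.59×√(1+1.4²) = 2.030 m
R = A/P = 0.4873/2.030 = 0.2401 m
Q = (1/n)·A·R^(2/3)·S^(1/2) = (1/0.039) × 0.4873 × 0.2401^(2/3) × 0.00021^(1/2) = 0.06994 m³/s

0.0699 m³/s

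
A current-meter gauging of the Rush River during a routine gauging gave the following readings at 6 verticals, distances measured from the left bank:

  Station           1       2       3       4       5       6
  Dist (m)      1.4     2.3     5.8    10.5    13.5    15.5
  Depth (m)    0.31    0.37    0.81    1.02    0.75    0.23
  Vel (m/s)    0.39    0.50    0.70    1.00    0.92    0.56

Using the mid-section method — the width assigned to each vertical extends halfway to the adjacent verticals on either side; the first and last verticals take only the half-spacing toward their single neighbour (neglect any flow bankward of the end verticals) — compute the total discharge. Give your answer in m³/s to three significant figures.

8.57 m³/s

w_1 = (2.3 − 1.4)/2 = 0.45 m; q_1 = 0.39 × 0.31 × 0.45 = 0.05441 m³/s
w_2 = (5.8 − 1.4)/2 = 2.2 m; q_2 = 0.50 × 0.37 × 2.2 = 0.4070 m³/s
w_3 = (10.5 − 2.3)/2 = 4.1 m; q_3 = 0.70 × 0.81 × 4.1 = 2.325 m³/s
w_4 = (13.5 − 5.8)/2 = 3.85 m; q_4 = 1.00 × 1.02 × 3.85 = 3.927 m³/s
w_5 = (15.5 − 10.5)/2 = 2.5 m; q_5 = 0.92 × 0.75 × 2.5 = 1.725 m³/s
w_6 = (15.5 − 13.5)/2 = 1 m; q_6 = 0.56 × 0.23 × 1 = 0.1288 m³/s
Q = Σ qᵢ = 8.567 m³/s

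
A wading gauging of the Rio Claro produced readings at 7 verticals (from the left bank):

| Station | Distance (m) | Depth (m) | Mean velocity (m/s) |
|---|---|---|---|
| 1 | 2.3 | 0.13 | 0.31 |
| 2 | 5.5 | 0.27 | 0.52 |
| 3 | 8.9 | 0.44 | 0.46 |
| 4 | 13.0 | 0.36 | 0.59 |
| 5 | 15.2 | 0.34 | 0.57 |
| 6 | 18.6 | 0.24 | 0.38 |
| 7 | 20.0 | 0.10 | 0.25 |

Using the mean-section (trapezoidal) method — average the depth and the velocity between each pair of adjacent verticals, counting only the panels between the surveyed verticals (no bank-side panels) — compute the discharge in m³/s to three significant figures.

2.71 m³/s

Panel 1-2: Δb = 3.2 m, d̄ = (0.13+0.27)/2 = 0.2, v̄ = (0.31+0.52)/2 = 0.415 → q = 3.2×0.2×0.415 = 0.2656 m³/s
Panel 2-3: Δb = 3.4 m, d̄ = (0.27+0.44)/2 = 0.355, v̄ = (0.52+0.46)/2 = 0.49 → q = 3.4×0.355×0.49 = 0.5914 m³/s
Panel 3-4: Δb = 4.1 m, d̄ = (0.44+0.36)/2 = 0.4, v̄ = (0.46+0.59)/2 = 0.525 → q = 4.1×0.4×0.525 = 0.8610 m³/s
Panel 4-5: Δb = 2.2 m, d̄ = (0.36+0.34)/2 = 0.35, v̄ = (0.59+0.57)/2 = 0.58 → q = 2.2×0.35×0.58 = 0.4466 m³/s
Panel 5-6: Δb = 3.4 m, d̄ = (0.34+0.24)/2 = 0.29, v̄ = (0.57+0.38)/2 = 0.475 → q = 3.4×0.29×0.475 = 0.4684 m³/s
Panel 6-7: Δb = 1.4 m, d̄ = (0.24+0.10)/2 = 0.17, v̄ = (0.38+0.25)/2 = 0.315 → q = 1.4×0.17×0.315 = 0.07497 m³/s
Q = Σ q = 2.708 m³/s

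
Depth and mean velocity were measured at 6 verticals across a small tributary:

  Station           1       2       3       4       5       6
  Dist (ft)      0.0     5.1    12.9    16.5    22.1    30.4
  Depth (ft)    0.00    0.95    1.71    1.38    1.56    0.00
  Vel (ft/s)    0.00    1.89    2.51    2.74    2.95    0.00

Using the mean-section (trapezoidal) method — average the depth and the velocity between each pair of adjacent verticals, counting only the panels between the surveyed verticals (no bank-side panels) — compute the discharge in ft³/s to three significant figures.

72.7 ft³/s

Panel 1-2: Δb = 5.1 ft, d̄ = (0.00+0.95)/2 = 0.475, v̄ = (0.00+1.89)/2 = 0.945 → q = 5.1×0.475×0.945 = 2.289 ft³/s
Panel 2-3: Δb = 7.8 ft, d̄ = (0.95+1.71)/2 = 1.33, v̄ = (1.89+2.51)/2 = 2.2 → q = 7.8×1.33×2.2 = 22.82 ft³/s
Panel 3-4: Δb = 3.6 ft, d̄ = (1.71+1.38)/2 = 1.545, v̄ = (2.51+2.74)/2 = 2.625 → q = 3.6×1.545×2.625 = 14.60 ft³/s
Panel 4-5: Δb = 5.6 ft, d̄ = (1.38+1.56)/2 = 1.47, v̄ = (2.74+2.95)/2 = 2.845 → q = 5.6×1.47×2.845 = 23.42 ft³/s
Panel 5-6: Δb = 8.3 ft, d̄ = (1.56+0.00)/2 = 0.78, v̄ = (2.95+0.00)/2 = 1.475 → q = 8.3×0.78×1.475 = 9.549 ft³/s
Q = Σ q = 72.68 ft³/s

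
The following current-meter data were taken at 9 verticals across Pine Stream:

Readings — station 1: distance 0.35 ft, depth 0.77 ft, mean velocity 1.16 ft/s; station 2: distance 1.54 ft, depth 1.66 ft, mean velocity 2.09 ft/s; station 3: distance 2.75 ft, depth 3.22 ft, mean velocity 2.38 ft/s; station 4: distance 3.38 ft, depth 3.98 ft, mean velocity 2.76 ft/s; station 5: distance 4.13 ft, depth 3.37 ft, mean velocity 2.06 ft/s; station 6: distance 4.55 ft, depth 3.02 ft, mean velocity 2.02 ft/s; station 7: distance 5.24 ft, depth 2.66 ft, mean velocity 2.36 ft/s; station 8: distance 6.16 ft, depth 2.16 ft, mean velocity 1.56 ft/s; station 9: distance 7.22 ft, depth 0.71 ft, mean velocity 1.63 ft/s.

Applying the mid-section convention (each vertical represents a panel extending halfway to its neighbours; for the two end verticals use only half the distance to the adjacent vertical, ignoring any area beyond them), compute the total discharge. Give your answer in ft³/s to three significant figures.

w_1 = (1.54 − 0.35)/2 = 0.595 ft; q_1 = 1.16 × 0.77 × 0.595 = 0.5315 ft³/s
w_2 = (2.75 − 0.35)/2 = 1.2 ft; q_2 = 2.09 × 1.66 × 1.2 = 4.163 ft³/s
w_3 = (3.38 − 1.54)/2 = 0.92 ft; q_3 = 2.38 × 3.22 × 0.92 = 7.051 ft³/s
w_4 = (4.13 − 2.75)/2 = 0.69 ft; q_4 = 2.76 × 3.98 × 0.69 = 7.580 ft³/s
w_5 = (4.55 − 3.38)/2 = 0.585 ft; q_5 = 2.06 × 3.37 × 0.585 = 4.061 ft³/s
w_6 = (5.24 − 4.13)/2 = 0.555 ft; q_6 = 2.02 × 3.02 × 0.555 = 3.386 ft³/s
w_7 = (6.16 − 4.55)/2 = 0.805 ft; q_7 = 2.36 × 2.66 × 0.805 = 5.053 ft³/s
w_8 = (7.22 − 5.24)/2 = 0.99 ft; q_8 = 1.56 × 2.16 × 0.99 = 3.336 ft³/s
w_9 = (7.22 − 6.16)/2 = 0.53 ft; q_9 = 1.63 × 0.71 × 0.53 = 0.6134 ft³/s
Q = Σ qᵢ = 35.77 ft³/s

35.8 ft³/s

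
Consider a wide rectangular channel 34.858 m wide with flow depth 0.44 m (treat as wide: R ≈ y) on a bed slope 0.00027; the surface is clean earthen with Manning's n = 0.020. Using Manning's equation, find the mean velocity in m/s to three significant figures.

0.475 m/s

A = b·y = 34.858 × 0.44 = 15.34 m²
Wide channel: R ≈ y = 0.44 m
Q = (1/n)·A·R^(2/3)·S^(1/2) = (1/0.020) × 15.34 × 0.4400^(2/3) × 0.00027^(1/2) = 7.290 m³/s
V = Q/A = 7.290/15.34 = 0.4753 m/s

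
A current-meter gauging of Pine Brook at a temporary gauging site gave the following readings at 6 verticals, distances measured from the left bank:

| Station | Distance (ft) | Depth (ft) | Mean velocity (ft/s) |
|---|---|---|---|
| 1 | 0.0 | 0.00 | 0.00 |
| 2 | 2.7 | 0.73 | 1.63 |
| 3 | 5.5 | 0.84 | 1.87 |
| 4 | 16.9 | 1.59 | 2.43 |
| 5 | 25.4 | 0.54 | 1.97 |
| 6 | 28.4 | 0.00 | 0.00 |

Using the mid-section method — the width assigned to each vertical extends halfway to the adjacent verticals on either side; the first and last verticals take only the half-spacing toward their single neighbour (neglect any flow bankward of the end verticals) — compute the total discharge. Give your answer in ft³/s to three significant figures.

w_2 = (5.5 − 0.0)/2 = 2.75 ft; q_2 = 1.63 × 0.73 × 2.75 = 3.272 ft³/s
w_3 = (16.9 − 2.7)/2 = 7.1 ft; q_3 = 1.87 × 0.84 × 7.1 = 11.15 ft³/s
w_4 = (25.4 − 5.5)/2 = 9.95 ft; q_4 = 2.43 × 1.59 × 9.95 = 38.44 ft³/s
w_5 = (28.4 − 16.9)/2 = 5.75 ft; q_5 = 1.97 × 0.54 × 5.75 = 6.117 ft³/s
Stations 1, 6 contribute zero (depth or velocity is 0).
Q = Σ qᵢ = 58.99 ft³/s

59.0 ft³/s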